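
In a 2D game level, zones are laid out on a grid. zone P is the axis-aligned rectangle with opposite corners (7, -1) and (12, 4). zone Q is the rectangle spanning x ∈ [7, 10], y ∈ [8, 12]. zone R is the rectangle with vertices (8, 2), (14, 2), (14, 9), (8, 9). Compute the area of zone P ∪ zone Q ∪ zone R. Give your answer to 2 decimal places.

By inclusion–exclusion:
Individual areas: |zone P| = 25, |zone Q| = 12, |zone R| = 42.
|zone P∩zone Q| = 0 (no overlap).
|zone P∩zone R|: x∈[8,12], y∈[2,4] → 4·2 = 8.
|zone Q∩zone R|: x∈[8,10], y∈[8,9] → 2·1 = 2.
|zone P∩zone Q∩zone R| = 0.
|zone P ∪ zone Q ∪ zone R| = 79 − 10 + 0 = 69.00.

69.00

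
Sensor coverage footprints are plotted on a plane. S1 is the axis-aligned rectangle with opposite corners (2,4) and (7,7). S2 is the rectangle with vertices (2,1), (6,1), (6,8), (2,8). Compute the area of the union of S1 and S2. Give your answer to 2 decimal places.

31.00

By inclusion–exclusion:
Individual areas: |S1| = 15, |S2| = 28.
|S1∩S2|: x∈[2,6], y∈[4,7] → 4·3 = 12.
|S1 ∪ S2| = 43 − 12 = 31.00.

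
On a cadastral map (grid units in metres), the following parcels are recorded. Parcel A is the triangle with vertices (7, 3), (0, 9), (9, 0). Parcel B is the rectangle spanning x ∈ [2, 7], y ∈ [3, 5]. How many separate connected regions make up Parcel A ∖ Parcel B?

Parcel A ∖ Parcel B splits into 2 disjoint pieces (area 1.3333, area 1.5).

2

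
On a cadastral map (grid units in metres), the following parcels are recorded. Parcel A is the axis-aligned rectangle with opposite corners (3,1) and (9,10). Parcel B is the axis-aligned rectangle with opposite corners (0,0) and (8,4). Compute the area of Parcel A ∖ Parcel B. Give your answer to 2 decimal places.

|Parcel A∩Parcel B|: x∈[3,8], y∈[1,4] → 5·3 = 15.
|Parcel A| = 54.
|Parcel A ∖ Parcel B| = |Parcel A| − |Parcel A∩Parcel B| = 54 − 15 = 39.00.

39.00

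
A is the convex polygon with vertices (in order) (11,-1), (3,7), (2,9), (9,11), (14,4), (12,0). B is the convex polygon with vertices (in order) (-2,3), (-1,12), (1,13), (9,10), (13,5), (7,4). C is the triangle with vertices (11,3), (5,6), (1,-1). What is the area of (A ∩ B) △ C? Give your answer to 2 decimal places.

|A ∩ B| = 43.7932.
|(A ∩ B) ∩ C| = 3.4818.
|(A ∩ B) △ C| = 43.7932 + 27 − 6.9636 = 63.83.

63.83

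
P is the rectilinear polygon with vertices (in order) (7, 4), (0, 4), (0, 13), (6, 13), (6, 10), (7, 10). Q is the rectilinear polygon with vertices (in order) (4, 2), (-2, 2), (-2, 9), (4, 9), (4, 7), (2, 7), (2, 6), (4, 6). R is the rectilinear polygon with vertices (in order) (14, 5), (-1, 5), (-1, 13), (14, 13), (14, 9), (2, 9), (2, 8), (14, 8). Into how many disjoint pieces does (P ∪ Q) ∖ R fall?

(P ∪ Q) ∖ R splits into 2 disjoint pieces (area 25, area 5).

2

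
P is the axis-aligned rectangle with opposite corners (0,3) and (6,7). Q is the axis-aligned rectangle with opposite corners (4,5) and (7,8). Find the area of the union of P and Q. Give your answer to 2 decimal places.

29.00

By inclusion–exclusion:
Individual areas: |P| = 24, |Q| = 9.
|P∩Q|: x∈[4,6], y∈[5,7] → 2·2 = 4.
|P ∪ Q| = 33 − 4 = 29.00.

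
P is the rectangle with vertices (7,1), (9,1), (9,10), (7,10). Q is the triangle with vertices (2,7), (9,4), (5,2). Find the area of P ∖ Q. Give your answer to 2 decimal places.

|P| = 18, |P∩Q| = 1.8571.
|P ∖ Q| = |P| − |P∩Q| = 18 − 1.8571 = 16.14.

16.14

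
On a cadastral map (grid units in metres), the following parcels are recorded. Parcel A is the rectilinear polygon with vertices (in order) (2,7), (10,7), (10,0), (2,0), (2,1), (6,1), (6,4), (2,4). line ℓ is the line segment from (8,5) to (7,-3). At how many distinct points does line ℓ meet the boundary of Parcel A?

The segment meets the boundary at (7.375,0).

1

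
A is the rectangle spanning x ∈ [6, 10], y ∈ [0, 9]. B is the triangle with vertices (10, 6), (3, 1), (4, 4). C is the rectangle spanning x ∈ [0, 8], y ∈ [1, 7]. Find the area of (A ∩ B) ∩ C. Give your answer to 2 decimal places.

The region (A ∩ B) ∩ C is the polygon with vertices (8,5.333), (8,4.571), (6,3.143), (6,4.667).
By the shoelace formula its area is 2.29.

2.29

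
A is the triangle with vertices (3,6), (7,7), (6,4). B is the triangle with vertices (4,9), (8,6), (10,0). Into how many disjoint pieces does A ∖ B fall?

A ∖ B splits into 2 disjoint pieces (area 4.4087, area 0.0229).

2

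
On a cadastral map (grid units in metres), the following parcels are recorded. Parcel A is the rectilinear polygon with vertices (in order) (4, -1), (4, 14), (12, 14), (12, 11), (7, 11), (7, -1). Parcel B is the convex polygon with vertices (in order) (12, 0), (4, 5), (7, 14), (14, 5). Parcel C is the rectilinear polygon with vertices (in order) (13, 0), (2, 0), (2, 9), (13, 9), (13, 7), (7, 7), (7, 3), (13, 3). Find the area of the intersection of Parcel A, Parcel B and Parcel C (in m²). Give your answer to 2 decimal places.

The intersection is the polygon with vertices (7,7), (7,3.125), (4,5), (5.333,9), (7,9).
By the shoelace formula its area is 12.15.

12.15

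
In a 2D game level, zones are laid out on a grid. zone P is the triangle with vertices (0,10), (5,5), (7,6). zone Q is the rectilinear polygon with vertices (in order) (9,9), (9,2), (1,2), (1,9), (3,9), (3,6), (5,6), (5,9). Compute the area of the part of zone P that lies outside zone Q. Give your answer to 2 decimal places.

|zone P| = 7.5, |zone P∩zone Q| = 4.1964.
|zone P ∖ zone Q| = |zone P| − |zone P∩zone Q| = 7.5 − 4.1964 = 3.30.

3.30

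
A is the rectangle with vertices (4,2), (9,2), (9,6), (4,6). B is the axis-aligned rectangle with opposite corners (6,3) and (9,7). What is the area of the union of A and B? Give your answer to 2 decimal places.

23.00

By inclusion–exclusion:
Individual areas: |A| = 20, |B| = 12.
|A∩B|: x∈[6,9], y∈[3,6] → 3·3 = 9.
|A ∪ B| = 32 − 9 = 23.00.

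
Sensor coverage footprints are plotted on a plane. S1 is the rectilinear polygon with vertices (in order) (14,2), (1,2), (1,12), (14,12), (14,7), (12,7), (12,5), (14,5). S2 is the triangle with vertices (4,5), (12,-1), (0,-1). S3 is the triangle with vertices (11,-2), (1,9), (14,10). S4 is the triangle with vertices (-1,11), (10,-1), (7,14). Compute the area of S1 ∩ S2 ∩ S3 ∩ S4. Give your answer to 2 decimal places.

The intersection is the polygon with vertices (7.364,2), (6,3.5), (8,2).
By the shoelace formula its area is 0.48.

0.48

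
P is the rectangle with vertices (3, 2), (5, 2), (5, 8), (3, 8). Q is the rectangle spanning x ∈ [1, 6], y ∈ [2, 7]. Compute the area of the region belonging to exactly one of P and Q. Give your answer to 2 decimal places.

|P∩Q|: x∈[3,5], y∈[2,7] → 2·5 = 10.
|P △ Q| = |P| + |Q| − 2·|P∩Q| = 12 + 25 − 20 = 17.00.

17.00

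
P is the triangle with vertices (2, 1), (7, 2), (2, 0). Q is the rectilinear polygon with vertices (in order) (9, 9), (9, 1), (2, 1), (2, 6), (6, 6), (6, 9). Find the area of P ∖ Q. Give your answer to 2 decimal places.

|P| = 2.5, |P∩Q| = 1.25.
|P ∖ Q| = |P| − |P∩Q| = 2.5 − 1.25 = 1.25.

1.25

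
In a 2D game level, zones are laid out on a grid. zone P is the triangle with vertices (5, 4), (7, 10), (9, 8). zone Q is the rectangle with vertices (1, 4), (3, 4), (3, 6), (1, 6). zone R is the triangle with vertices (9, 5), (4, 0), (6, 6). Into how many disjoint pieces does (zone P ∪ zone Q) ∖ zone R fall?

(zone P ∪ zone Q) ∖ zone R splits into 2 disjoint pieces (area 7.375, area 4).

2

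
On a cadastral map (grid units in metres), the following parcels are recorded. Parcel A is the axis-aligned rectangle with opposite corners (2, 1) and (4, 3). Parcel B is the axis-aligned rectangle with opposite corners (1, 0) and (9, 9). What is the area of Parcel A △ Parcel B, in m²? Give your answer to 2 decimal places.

|Parcel A∩Parcel B|: x∈[2,4], y∈[1,3] → 2·2 = 4.
|Parcel A △ Parcel B| = |Parcel A| + |Parcel B| − 2·|Parcel A∩Parcel B| = 4 + 72 − 8 = 68.00.

68.00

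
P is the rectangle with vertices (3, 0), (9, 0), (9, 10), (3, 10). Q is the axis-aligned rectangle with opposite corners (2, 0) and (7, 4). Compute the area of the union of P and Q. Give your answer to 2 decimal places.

64.00

By inclusion–exclusion:
Individual areas: |P| = 60, |Q| = 20.
|P∩Q|: x∈[3,7], y∈[0,4] → 4·4 = 16.
|P ∪ Q| = 80 − 16 = 64.00.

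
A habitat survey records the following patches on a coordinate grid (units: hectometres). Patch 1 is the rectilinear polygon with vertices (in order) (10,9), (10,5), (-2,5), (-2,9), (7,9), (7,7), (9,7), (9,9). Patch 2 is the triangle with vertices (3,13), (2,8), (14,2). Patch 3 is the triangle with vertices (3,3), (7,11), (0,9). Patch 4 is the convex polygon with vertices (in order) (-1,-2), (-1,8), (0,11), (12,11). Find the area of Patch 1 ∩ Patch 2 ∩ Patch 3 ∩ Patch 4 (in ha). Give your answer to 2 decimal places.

The intersection is the polygon with vertices (2.2,9), (6,9), (4.8,6.6), (2,8).
By the shoelace formula its area is 6.10.

6.10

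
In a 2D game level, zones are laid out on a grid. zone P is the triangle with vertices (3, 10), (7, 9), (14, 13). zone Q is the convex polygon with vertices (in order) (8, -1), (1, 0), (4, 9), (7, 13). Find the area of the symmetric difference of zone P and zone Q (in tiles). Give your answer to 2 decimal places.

|zone P| = 11.5, |zone Q| = 56, |zone P∩zone Q| = 3.7558.
|zone P △ zone Q| = |zone P| + |zone Q| − 2·|zone P∩zone Q| = 11.5 + 56 − 7.5116 = 59.99.

59.99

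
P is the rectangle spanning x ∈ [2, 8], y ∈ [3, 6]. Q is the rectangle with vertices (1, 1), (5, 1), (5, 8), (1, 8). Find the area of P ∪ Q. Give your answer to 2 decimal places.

37.00

By inclusion–exclusion:
Individual areas: |P| = 18, |Q| = 28.
|P∩Q|: x∈[2,5], y∈[3,6] → 3·3 = 9.
|P ∪ Q| = 46 − 9 = 37.00.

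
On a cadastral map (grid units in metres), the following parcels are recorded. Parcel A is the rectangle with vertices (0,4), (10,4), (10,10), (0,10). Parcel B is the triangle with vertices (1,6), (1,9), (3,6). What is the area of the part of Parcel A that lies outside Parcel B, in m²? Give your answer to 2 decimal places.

57.00

|Parcel A| = 60, |Parcel A∩Parcel B| = 3.
|Parcel A ∖ Parcel B| = |Parcel A| − |Parcel A∩Parcel B| = 60 − 3 = 57.00.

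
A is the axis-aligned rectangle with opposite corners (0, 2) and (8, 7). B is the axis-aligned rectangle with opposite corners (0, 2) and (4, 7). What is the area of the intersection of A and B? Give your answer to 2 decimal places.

20.00

|A∩B|: x∈[0,4], y∈[2,7] → 4·5 = 20.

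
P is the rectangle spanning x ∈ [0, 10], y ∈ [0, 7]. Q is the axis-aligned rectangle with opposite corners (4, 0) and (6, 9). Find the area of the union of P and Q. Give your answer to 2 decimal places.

By inclusion–exclusion:
Individual areas: |P| = 70, |Q| = 18.
|P∩Q|: x∈[4,6], y∈[0,7] → 2·7 = 14.
|P ∪ Q| = 88 − 14 = 74.00.

74.00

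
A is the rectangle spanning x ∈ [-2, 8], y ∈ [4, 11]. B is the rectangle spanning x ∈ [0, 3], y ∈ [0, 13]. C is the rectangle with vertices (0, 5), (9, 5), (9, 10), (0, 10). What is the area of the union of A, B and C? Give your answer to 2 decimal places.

By inclusion–exclusion:
Individual areas: |A| = 70, |B| = 39, |C| = 45.
|A∩B|: x∈[0,3], y∈[4,11] → 3·7 = 21.
|A∩C|: x∈[0,8], y∈[5,10] → 8·5 = 40.
|B∩C|: x∈[0,3], y∈[5,10] → 3·5 = 15.
|A∩B∩C| = 15.
|A ∪ B ∪ C| = 154 − 76 + 15 = 93.00.

93.00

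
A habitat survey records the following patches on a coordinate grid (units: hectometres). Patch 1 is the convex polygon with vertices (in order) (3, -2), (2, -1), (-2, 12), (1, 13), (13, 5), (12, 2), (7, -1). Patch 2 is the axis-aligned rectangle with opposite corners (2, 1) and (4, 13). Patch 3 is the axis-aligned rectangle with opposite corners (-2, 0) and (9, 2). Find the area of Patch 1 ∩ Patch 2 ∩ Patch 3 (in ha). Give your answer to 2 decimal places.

The intersection is the polygon with vertices (4,1), (2,1), (2,2), (4,2).
By the shoelace formula its area is 2.00.

2.00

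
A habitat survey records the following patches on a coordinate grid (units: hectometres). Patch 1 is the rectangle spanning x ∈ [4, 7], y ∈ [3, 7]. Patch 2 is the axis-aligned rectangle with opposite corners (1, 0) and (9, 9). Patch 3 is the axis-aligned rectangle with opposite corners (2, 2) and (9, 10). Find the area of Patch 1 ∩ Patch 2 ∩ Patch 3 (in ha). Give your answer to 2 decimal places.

12.00

The intersection is the polygon with vertices (4,7), (7,7), (7,3), (4,3).
By the shoelace formula its area is 12.00.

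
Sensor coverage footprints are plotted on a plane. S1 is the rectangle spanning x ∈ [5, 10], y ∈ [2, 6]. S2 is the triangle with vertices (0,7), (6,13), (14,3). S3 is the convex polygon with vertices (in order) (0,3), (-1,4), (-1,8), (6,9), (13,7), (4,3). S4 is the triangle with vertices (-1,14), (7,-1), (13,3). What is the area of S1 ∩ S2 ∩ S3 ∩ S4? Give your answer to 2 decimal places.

3.90

The intersection is the polygon with vertices (7.913,4.739), (5,5.571), (5,6), (9.182,6), (9.748,5.555).
By the shoelace formula its area is 3.90.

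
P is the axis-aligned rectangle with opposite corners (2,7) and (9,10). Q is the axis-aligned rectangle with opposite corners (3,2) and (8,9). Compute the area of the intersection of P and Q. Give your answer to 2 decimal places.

10.00

|P∩Q|: x∈[3,8], y∈[7,9] → 5·2 = 10.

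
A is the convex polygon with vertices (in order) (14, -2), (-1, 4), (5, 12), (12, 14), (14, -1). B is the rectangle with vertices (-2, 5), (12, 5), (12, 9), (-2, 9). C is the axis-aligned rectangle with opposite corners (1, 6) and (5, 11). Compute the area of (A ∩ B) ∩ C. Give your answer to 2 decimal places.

9.96

The region (A ∩ B) ∩ C is the polygon with vertices (5,9), (5,6), (1,6), (1,6.667), (2.75,9).
By the shoelace formula its area is 9.96.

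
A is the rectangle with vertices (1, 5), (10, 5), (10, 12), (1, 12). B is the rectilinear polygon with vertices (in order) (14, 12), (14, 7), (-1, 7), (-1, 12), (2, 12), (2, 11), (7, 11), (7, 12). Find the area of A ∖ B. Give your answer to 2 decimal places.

|A| = 63, |A∩B| = 40.
|A ∖ B| = |A| − |A∩B| = 63 − 40 = 23.00.

23.00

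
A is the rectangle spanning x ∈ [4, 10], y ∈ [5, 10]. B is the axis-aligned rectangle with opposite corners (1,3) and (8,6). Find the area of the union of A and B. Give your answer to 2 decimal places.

47.00

By inclusion–exclusion:
Individual areas: |A| = 30, |B| = 21.
|A∩B|: x∈[4,8], y∈[5,6] → 4·1 = 4.
|A ∪ B| = 51 − 4 = 47.00.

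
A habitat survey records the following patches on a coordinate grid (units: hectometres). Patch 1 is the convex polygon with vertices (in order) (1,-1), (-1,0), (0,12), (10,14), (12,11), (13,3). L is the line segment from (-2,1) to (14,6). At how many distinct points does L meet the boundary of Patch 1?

The segment meets the boundary at (12.677,5.586), (-0.888,1.348).

2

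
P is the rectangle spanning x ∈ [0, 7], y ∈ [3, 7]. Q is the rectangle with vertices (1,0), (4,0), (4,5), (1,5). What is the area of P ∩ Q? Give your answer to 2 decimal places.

6.00

|P∩Q|: x∈[1,4], y∈[3,5] → 3·2 = 6.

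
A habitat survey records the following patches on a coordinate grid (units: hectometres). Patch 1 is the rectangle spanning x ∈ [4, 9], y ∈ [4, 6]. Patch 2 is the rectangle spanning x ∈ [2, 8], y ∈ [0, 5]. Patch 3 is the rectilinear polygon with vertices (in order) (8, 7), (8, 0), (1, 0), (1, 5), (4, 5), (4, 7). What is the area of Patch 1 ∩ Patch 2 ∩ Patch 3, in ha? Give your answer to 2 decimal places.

The intersection is the polygon with vertices (4,5), (8,5), (8,4), (4,4).
By the shoelace formula its area is 4.00.

4.00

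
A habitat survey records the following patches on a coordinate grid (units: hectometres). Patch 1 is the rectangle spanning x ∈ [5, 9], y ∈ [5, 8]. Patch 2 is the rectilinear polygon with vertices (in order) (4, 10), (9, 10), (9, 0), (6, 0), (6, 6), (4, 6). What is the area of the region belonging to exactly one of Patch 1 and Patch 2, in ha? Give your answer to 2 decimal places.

|Patch 1| = 12, |Patch 2| = 38, |Patch 1∩Patch 2| = 11.
|Patch 1 △ Patch 2| = |Patch 1| + |Patch 2| − 2·|Patch 1∩Patch 2| = 12 + 38 − 22 = 28.00.

28.00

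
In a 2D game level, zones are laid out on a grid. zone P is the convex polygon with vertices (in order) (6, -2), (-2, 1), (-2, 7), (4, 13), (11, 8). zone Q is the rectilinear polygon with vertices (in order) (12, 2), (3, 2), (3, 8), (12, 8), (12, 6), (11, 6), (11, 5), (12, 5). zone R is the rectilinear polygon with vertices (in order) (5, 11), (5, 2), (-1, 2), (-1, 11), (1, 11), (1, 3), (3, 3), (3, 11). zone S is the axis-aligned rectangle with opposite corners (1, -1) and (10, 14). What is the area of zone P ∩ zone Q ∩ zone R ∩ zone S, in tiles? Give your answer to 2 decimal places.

The intersection is the polygon with vertices (3,3), (3,8), (5,8), (5,2), (3,2).
By the shoelace formula its area is 12.00.

12.00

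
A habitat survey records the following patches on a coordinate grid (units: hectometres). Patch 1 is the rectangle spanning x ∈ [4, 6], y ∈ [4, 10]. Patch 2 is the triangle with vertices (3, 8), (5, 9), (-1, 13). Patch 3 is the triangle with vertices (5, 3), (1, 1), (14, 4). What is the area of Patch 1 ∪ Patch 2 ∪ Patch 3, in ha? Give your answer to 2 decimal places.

25.42

By inclusion–exclusion:
Individual areas: |Patch 1| = 12, |Patch 2| = 7, |Patch 3| = 7.
|Patch 1∩Patch 2| = 0.5833.
|Patch 1∩Patch 3| = 0.
|Patch 2∩Patch 3| = 0.
|Patch 1∩Patch 2∩Patch 3| = 0.
|Patch 1 ∪ Patch 2 ∪ Patch 3| = 26 − 0.5833 + 0 = 25.42.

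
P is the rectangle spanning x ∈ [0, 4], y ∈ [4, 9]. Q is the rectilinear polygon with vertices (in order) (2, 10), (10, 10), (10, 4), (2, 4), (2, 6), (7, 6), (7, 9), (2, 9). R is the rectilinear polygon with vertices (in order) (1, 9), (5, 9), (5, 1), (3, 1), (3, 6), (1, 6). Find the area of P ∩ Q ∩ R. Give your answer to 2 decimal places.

2.00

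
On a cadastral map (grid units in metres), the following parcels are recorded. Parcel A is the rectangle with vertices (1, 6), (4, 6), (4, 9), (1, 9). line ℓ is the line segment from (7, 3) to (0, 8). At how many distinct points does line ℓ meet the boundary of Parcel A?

The segment meets the boundary at (1,7.286), (2.8,6).

2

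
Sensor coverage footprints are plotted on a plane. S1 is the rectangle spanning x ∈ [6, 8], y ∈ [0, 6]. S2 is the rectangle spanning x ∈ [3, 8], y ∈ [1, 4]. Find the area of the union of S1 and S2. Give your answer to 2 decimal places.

By inclusion–exclusion:
Individual areas: |S1| = 12, |S2| = 15.
|S1∩S2|: x∈[6,8], y∈[1,4] → 2·3 = 6.
|S1 ∪ S2| = 27 − 6 = 21.00.

21.00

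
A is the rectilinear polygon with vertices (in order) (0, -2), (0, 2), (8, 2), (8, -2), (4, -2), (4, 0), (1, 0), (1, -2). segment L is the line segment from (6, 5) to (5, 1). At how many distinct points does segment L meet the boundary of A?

The segment meets the boundary at (5.25,2).

1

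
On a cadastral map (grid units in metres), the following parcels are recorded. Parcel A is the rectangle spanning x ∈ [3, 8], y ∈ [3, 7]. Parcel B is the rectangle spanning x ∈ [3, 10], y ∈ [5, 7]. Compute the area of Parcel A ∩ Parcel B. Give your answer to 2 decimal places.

10.00

|Parcel A∩Parcel B|: x∈[3,8], y∈[5,7] → 5·2 = 10.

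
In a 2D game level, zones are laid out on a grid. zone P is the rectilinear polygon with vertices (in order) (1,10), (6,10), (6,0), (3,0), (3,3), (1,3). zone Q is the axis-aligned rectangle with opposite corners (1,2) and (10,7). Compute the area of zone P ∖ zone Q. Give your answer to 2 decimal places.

|zone P| = 44, |zone P∩zone Q| = 23.
|zone P ∖ zone Q| = |zone P| − |zone P∩zone Q| = 44 − 23 = 21.00.

21.00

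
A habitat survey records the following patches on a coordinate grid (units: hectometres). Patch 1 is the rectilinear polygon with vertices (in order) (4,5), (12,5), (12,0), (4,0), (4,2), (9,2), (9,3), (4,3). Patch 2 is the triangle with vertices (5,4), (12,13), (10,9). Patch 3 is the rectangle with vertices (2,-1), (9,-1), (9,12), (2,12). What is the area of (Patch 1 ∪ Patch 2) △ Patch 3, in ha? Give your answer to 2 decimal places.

|Patch 1 ∪ Patch 2| = 39.8889.
|(Patch 1 ∪ Patch 2) ∩ Patch 3| = 22.1746.
|(Patch 1 ∪ Patch 2) △ Patch 3| = 39.8889 + 91 − 44.3492 = 86.54.

86.54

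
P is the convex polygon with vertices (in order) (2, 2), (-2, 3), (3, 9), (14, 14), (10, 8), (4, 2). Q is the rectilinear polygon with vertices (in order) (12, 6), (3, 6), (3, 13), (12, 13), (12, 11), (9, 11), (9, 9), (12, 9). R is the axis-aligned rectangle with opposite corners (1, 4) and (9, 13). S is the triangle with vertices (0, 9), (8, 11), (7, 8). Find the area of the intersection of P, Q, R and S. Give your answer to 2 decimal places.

The intersection is the polygon with vertices (3,9), (6.667,10.667), (8,11), (7,8), (3,8.571).
By the shoelace formula its area is 7.86.

7.86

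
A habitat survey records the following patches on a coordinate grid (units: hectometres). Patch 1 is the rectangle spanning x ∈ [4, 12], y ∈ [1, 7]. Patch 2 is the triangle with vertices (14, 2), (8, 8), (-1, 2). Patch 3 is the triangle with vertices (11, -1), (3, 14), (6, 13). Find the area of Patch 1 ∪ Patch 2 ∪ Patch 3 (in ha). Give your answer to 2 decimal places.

By inclusion–exclusion:
Individual areas: |Patch 1| = 48, |Patch 2| = 45, |Patch 3| = 18.5.
|Patch 1∩Patch 2| = 33.4167.
|Patch 1∩Patch 3| = 5.2857.
|Patch 2∩Patch 3| = 5.5585.
|Patch 1∩Patch 2∩Patch 3| = 4.8452.
|Patch 1 ∪ Patch 2 ∪ Patch 3| = 111.5 − 44.2609 + 4.8452 = 72.08.

72.08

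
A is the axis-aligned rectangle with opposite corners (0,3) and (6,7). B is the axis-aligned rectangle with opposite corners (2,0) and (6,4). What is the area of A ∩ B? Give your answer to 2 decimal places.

4.00

|A∩B|: x∈[2,6], y∈[3,4] → 4·1 = 4.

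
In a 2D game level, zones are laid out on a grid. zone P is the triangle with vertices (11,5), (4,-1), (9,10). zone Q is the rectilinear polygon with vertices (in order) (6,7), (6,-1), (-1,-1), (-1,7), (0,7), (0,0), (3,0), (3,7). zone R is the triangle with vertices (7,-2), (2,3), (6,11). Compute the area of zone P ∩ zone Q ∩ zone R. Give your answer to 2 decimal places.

The intersection is the polygon with vertices (6,3.4), (6,0.714), (5.077,-0.077), (4.625,0.375).
By the shoelace formula its area is 2.23.

2.23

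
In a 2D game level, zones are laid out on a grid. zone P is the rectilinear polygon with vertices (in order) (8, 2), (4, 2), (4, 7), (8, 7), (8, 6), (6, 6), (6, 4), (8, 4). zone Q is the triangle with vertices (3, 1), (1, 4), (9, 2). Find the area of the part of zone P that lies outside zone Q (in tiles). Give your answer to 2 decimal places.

|zone P| = 16, |zone P∩zone Q| = 3.
|zone P ∖ zone Q| = |zone P| − |zone P∩zone Q| = 16 − 3 = 13.00.

13.00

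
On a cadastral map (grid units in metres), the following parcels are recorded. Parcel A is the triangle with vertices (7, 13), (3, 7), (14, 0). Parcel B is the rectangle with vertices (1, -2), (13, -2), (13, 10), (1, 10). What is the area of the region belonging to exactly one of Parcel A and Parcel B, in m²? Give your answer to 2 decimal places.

|Parcel A| = 47, |Parcel B| = 144, |Parcel A∩Parcel B| = 40.9665.
|Parcel A △ Parcel B| = |Parcel A| + |Parcel B| − 2·|Parcel A∩Parcel B| = 47 + 144 − 81.9331 = 109.07.

109.07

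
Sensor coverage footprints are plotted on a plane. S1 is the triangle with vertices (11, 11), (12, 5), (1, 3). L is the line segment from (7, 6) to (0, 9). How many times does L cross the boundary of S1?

1

The segment meets the boundary at (5.535,6.628).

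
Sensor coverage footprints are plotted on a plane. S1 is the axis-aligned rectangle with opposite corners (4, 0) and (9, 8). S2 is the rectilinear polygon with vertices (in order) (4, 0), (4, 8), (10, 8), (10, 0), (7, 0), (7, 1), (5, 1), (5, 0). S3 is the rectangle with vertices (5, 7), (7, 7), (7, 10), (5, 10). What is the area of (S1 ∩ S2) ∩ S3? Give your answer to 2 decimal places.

The region (S1 ∩ S2) ∩ S3 is the polygon with vertices (7,8), (7,7), (5,7), (5,8).
By the shoelace formula its area is 2.00.

2.00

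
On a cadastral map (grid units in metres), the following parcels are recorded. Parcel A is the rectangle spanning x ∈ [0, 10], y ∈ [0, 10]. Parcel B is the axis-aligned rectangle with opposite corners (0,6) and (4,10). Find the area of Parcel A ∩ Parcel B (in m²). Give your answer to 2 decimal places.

|Parcel A∩Parcel B|: x∈[0,4], y∈[6,10] → 4·4 = 16.

16.00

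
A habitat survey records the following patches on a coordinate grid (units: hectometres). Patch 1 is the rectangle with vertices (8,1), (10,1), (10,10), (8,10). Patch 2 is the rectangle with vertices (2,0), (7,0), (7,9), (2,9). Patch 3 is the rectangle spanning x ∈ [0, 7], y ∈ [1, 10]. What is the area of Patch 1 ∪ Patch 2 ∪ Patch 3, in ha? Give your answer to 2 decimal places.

By inclusion–exclusion:
Individual areas: |Patch 1| = 18, |Patch 2| = 45, |Patch 3| = 63.
|Patch 1∩Patch 2| = 0 (no overlap).
|Patch 1∩Patch 3| = 0 (no overlap).
|Patch 2∩Patch 3|: x∈[2,7], y∈[1,9] → 5·8 = 40.
|Patch 1∩Patch 2∩Patch 3| = 0.
|Patch 1 ∪ Patch 2 ∪ Patch 3| = 126 − 40 + 0 = 86.00.

86.00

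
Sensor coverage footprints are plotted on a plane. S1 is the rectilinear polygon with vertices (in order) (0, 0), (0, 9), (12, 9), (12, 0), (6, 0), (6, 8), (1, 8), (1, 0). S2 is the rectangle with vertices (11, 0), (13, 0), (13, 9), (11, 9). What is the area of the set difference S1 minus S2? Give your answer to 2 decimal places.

|S1| = 68, |S1∩S2| = 9.
|S1 ∖ S2| = |S1| − |S1∩S2| = 68 − 9 = 59.00.

59.00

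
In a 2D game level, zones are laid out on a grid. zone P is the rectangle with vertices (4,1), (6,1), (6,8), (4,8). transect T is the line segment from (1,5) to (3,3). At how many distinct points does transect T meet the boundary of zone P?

The segment lies entirely outside zone P and never meets its boundary.

0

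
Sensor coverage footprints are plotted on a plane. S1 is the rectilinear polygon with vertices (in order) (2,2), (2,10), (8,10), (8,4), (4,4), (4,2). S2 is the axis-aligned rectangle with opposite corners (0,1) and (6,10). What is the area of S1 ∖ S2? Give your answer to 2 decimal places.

12.00

|S1| = 40, |S1∩S2| = 28.
|S1 ∖ S2| = |S1| − |S1∩S2| = 40 − 28 = 12.00.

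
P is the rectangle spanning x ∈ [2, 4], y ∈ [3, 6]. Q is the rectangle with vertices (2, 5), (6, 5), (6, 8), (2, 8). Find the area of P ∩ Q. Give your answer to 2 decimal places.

|P∩Q|: x∈[2,4], y∈[5,6] → 2·1 = 2.

2.00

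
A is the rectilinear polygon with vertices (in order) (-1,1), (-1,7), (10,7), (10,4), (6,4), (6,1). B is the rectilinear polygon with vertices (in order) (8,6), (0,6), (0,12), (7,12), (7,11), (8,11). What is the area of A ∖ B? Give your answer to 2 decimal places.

|A| = 54, |A∩B| = 8.
|A ∖ B| = |A| − |A∩B| = 54 − 8 = 46.00.

46.00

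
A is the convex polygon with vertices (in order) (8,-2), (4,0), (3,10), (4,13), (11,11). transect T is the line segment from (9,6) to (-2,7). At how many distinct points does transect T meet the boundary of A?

1

The segment meets the boundary at (3.349,6.514).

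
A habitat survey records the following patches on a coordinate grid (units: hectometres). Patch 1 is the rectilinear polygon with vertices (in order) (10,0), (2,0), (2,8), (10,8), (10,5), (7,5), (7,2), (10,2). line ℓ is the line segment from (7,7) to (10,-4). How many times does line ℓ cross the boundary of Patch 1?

The segment meets the boundary at (8.909,0), (8.364,2), (7.545,5).

3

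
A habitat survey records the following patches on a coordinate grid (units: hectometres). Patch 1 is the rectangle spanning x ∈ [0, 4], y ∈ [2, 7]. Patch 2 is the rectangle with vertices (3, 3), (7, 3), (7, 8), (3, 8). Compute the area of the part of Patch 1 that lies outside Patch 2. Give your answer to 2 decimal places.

16.00

|Patch 1∩Patch 2|: x∈[3,4], y∈[3,7] → 1·4 = 4.
|Patch 1| = 20.
|Patch 1 ∖ Patch 2| = |Patch 1| − |Patch 1∩Patch 2| = 20 − 4 = 16.00.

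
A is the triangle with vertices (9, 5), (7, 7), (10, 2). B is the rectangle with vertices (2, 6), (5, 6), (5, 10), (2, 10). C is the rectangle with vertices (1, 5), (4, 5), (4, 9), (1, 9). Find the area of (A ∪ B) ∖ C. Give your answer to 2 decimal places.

8.00

|A ∪ B| = 14.
|(A ∪ B) ∩ C| = 6.
|(A ∪ B) ∖ C| = 14 − 6 = 8.00.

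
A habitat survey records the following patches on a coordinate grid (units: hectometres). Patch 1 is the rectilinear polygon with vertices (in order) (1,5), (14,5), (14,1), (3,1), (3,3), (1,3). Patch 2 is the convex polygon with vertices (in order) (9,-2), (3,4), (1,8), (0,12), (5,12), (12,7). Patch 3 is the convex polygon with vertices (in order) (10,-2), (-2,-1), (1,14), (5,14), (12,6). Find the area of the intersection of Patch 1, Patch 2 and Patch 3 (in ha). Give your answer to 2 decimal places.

26.42

The intersection is the polygon with vertices (10,1), (6,1), (3,4), (2.5,5), (11.333,5).
By the shoelace formula its area is 26.42.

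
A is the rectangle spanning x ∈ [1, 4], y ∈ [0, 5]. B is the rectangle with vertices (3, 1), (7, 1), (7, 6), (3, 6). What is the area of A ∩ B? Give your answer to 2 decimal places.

|A∩B|: x∈[3,4], y∈[1,5] → 1·4 = 4.

4.00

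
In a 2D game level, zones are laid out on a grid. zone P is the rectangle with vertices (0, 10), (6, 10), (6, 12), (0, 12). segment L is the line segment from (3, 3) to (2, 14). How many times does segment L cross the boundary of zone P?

The segment meets the boundary at (2.182,12), (2.364,10).

2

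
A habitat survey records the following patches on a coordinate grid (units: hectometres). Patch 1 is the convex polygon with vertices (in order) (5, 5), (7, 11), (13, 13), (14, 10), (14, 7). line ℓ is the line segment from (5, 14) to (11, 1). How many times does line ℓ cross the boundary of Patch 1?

The segment meets the boundary at (8.767,5.837), (6.742,10.226).

2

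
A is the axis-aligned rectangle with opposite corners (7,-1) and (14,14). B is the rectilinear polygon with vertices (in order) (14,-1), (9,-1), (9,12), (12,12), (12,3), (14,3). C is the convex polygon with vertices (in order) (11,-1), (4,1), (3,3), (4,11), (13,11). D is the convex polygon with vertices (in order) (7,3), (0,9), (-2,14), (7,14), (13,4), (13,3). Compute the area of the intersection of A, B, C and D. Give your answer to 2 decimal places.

The intersection is the polygon with vertices (12,5), (11.667,3), (9,3), (9,10.667), (12,5.667).
By the shoelace formula its area is 15.17.

15.17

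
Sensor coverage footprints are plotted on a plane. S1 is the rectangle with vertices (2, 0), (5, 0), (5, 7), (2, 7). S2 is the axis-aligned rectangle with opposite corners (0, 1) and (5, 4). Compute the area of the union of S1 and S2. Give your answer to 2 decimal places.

By inclusion–exclusion:
Individual areas: |S1| = 21, |S2| = 15.
|S1∩S2|: x∈[2,5], y∈[1,4] → 3·3 = 9.
|S1 ∪ S2| = 36 − 9 = 27.00.

27.00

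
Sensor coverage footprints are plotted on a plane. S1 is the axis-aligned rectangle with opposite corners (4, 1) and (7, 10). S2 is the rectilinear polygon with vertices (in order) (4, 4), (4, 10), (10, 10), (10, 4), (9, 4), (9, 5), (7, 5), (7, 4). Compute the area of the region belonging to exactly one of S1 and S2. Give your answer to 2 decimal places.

25.00

|S1| = 27, |S2| = 34, |S1∩S2| = 18.
|S1 △ S2| = |S1| + |S2| − 2·|S1∩S2| = 27 + 34 − 36 = 25.00.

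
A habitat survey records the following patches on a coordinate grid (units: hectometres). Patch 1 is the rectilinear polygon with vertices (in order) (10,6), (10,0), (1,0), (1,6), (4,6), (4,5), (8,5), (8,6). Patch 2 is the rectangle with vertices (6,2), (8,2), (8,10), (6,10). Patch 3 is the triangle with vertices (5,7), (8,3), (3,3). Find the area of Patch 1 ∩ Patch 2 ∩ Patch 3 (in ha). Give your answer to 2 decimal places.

The intersection is the polygon with vertices (6,5), (6.5,5), (8,3), (6,3).
By the shoelace formula its area is 2.50.

2.50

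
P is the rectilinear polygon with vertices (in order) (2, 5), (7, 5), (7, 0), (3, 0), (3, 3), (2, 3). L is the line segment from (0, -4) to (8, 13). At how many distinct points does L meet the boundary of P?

The segment meets the boundary at (4.235,5), (3,2.375).

2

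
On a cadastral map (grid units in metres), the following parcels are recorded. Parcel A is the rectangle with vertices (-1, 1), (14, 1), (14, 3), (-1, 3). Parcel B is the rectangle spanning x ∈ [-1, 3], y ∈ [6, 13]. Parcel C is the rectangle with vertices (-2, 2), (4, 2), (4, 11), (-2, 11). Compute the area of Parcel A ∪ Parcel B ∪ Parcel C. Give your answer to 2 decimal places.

87.00

By inclusion–exclusion:
Individual areas: |Parcel A| = 30, |Parcel B| = 28, |Parcel C| = 54.
|Parcel A∩Parcel B| = 0 (no overlap).
|Parcel A∩Parcel C|: x∈[-1,4], y∈[2,3] → 5·1 = 5.
|Parcel B∩Parcel C|: x∈[-1,3], y∈[6,11] → 4·5 = 20.
|Parcel A∩Parcel B∩Parcel C| = 0.
|Parcel A ∪ Parcel B ∪ Parcel C| = 112 − 25 + 0 = 87.00.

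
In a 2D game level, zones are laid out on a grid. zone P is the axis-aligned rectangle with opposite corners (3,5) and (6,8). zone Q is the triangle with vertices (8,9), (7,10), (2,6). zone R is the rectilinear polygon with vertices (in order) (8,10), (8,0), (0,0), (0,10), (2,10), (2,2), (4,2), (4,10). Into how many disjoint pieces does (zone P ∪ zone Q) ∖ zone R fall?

(zone P ∪ zone Q) ∖ zone R is a single connected region.

1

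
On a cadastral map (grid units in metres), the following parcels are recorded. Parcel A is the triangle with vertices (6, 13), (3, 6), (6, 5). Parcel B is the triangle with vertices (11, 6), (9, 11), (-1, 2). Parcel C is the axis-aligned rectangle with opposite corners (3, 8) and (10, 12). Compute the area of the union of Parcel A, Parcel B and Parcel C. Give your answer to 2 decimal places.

By inclusion–exclusion:
Individual areas: |Parcel A| = 12, |Parcel B| = 34, |Parcel C| = 28.
|Parcel A∩Parcel B| = 4.4149.
|Parcel A∩Parcel C| = 5.1429.
|Parcel B∩Parcel C| = 6.75.
|Parcel A∩Parcel B∩Parcel C| = 0.05.
|Parcel A ∪ Parcel B ∪ Parcel C| = 74 − 16.3077 + 0.05 = 57.74.

57.74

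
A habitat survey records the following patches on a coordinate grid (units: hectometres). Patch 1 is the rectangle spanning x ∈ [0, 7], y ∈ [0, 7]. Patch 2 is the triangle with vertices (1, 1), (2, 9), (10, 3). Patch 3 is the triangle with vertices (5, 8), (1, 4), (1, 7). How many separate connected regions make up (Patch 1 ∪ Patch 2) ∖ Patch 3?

(Patch 1 ∪ Patch 2) ∖ Patch 3 splits into 2 disjoint pieces (area 48.9702, area 1.7288).

2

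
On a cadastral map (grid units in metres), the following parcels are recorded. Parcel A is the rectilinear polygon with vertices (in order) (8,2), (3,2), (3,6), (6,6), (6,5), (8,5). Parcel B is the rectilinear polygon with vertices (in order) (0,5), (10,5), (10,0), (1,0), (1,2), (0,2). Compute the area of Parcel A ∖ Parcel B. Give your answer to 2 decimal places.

|Parcel A| = 18, |Parcel A∩Parcel B| = 15.
|Parcel A ∖ Parcel B| = |Parcel A| − |Parcel A∩Parcel B| = 18 − 15 = 3.00.

3.00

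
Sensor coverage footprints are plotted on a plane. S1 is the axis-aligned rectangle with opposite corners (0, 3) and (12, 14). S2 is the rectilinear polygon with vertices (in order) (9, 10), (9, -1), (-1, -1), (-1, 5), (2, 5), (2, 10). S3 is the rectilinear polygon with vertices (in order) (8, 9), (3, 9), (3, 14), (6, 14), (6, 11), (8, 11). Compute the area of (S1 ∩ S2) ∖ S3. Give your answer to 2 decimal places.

|S1 ∩ S2| = 53.
|(S1 ∩ S2) ∩ S3| = 5.
|(S1 ∩ S2) ∖ S3| = 53 − 5 = 48.00.

48.00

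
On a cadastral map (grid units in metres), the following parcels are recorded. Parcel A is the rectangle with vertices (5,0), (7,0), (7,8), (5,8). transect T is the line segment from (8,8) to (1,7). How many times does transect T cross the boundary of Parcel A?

2

The segment meets the boundary at (5,7.571), (7,7.857).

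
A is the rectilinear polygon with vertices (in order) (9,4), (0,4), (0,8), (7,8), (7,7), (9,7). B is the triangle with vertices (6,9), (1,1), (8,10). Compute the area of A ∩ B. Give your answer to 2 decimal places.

3.06

The intersection is the polygon with vertices (2.875,4), (5.375,8), (6.444,8), (3.333,4).
By the shoelace formula its area is 3.06.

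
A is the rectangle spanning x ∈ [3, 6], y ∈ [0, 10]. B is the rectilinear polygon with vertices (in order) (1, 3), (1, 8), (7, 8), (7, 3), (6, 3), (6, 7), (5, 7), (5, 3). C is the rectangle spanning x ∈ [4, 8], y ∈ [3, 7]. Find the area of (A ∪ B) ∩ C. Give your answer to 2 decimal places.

12.00

The region (A ∪ B) ∩ C is the polygon with vertices (7,3), (6,3), (4,3), (4,7), (7,7).
By the shoelace formula its area is 12.00.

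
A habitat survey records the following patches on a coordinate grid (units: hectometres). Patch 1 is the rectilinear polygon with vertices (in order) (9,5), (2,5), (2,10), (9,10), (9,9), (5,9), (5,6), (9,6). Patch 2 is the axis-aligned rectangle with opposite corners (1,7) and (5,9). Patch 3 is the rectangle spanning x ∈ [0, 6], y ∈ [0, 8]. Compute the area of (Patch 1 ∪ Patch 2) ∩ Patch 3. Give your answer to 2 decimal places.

11.00

|Patch 1 ∪ Patch 2| = 25.
|(Patch 1 ∪ Patch 2) ∩ Patch 3| = 11.00.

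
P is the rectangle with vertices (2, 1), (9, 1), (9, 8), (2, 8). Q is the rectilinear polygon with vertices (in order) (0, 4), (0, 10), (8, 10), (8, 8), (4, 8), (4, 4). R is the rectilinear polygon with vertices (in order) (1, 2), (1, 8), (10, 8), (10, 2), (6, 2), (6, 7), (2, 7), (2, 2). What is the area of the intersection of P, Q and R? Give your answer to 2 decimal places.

2.00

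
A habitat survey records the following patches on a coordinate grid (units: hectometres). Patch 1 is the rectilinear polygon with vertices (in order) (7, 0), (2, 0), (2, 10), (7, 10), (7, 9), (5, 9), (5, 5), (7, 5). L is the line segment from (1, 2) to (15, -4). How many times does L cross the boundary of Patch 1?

2

The segment meets the boundary at (5.667,0), (2,1.571).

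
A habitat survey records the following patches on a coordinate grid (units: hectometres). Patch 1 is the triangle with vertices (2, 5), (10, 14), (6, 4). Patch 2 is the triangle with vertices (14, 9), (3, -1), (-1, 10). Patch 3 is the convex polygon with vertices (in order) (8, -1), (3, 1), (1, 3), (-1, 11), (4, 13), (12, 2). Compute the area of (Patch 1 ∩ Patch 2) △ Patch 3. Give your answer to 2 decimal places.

|Patch 1 ∩ Patch 2| = 16.964.
|(Patch 1 ∩ Patch 2) ∩ Patch 3| = 15.8436.
|(Patch 1 ∩ Patch 2) △ Patch 3| = 16.964 + 100 − 31.6871 = 85.28.

85.28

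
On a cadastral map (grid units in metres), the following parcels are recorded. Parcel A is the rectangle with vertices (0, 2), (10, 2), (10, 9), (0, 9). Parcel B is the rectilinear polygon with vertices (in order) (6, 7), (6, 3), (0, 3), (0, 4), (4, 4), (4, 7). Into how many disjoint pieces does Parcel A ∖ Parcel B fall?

1

Parcel A ∖ Parcel B is a single connected region.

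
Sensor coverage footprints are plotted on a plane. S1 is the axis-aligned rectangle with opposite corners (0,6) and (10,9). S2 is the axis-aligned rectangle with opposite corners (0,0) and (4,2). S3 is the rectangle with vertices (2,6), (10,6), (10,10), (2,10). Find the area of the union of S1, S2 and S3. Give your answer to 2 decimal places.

By inclusion–exclusion:
Individual areas: |S1| = 30, |S2| = 8, |S3| = 32.
|S1∩S2| = 0 (no overlap).
|S1∩S3|: x∈[2,10], y∈[6,9] → 8·3 = 24.
|S2∩S3| = 0 (no overlap).
|S1∩S2∩S3| = 0.
|S1 ∪ S2 ∪ S3| = 70 − 24 + 0 = 46.00.

46.00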